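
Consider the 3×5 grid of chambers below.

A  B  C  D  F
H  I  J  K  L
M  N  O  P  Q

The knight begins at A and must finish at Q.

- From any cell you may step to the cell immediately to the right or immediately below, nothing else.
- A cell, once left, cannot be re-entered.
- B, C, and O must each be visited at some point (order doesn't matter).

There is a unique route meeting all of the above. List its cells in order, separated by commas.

Moves only go right or down, so the column and row indices never decrease.
Route from A: 2× right (reaching C), 2× down (reaching O), 2× right (reaching Q) — 6 moves in all.
Check: all required cells visited.

A, B, C, J, O, P, Q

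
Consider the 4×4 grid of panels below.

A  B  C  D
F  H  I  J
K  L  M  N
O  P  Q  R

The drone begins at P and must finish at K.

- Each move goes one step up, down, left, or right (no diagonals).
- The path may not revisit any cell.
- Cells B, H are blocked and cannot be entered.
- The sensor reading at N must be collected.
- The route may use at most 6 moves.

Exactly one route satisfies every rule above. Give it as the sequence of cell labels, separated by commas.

The budget equals the shortest possible length, so every move has to be on a shortest route through the required cells.
Route from P: right 2 to R, up 1 to N, left 3 to K — 6 moves in all.
Check: all required cells visited; 6 ≤ 6 moves.

P, Q, R, N, M, L, K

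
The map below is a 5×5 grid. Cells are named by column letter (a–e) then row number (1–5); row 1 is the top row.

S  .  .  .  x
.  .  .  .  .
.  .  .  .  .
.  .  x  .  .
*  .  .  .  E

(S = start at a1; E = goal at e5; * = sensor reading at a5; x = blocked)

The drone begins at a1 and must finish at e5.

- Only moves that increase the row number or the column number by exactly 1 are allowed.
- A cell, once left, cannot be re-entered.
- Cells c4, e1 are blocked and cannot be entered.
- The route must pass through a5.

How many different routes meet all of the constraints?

1

A right/down-only route from a1 to e5 makes exactly 4 down-moves and 4 right-moves in some order.
With no other constraints that would be C(8,4) = 70 routes.
Split at a5 and multiply the segment counts (each segment already excludes blocked cells): a1→a5: 1; a5→e5: 1; product = 1.
That gives 1 route.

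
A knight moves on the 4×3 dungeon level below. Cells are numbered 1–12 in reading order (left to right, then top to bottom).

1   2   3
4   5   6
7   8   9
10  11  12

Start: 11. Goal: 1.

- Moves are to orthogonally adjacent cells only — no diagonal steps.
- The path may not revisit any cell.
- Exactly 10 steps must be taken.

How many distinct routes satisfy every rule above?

4

Need simple routes of exactly 10 moves from 11 to 1 (Manhattan distance 4, so 3 moves are spent on a detour and 3 undoing it).
Enumerating: 11 10 7 4 5 8 9 6 3 2 1 | 11 10 7 8 9 6 3 2 5 4 1 | 11 12 9 6 3 2 5 8 7 4 1 | 11 12 9 8 7 4 5 6 3 2 1.
That gives 4 routes.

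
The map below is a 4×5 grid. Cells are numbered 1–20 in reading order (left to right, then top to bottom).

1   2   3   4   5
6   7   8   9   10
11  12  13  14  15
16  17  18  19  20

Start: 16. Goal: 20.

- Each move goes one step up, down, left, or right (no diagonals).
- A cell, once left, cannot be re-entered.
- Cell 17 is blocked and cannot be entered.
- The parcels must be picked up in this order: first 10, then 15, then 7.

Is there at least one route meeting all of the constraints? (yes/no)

One route that works: 16 → 11 → 6 → 1 → 2 → 3 → 4 → 5 → 10 → 15 → 14 → 9 → 8 → 7 → 12 → 13 → 18 → 19 → 20.

yes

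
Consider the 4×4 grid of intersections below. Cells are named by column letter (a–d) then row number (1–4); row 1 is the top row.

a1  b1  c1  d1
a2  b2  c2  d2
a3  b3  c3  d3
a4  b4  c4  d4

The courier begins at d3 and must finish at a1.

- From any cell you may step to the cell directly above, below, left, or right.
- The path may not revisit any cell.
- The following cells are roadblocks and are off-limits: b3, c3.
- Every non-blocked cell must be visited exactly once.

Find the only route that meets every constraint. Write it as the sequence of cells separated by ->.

Need to visit all 14 open cells exactly once, starting at d3 and ending at a1.
Route from d3: down to d4, 3× left (reaching a4), 2× up (reaching a2), 3× right (reaching d2), up to d1, 3× left (reaching a1) — 13 moves in all.
Check: all 14 open cells covered.

d3 -> d4 -> c4 -> b4 -> a4 -> a3 -> a2 -> b2 -> c2 -> d2 -> d1 -> c1 -> b1 -> a1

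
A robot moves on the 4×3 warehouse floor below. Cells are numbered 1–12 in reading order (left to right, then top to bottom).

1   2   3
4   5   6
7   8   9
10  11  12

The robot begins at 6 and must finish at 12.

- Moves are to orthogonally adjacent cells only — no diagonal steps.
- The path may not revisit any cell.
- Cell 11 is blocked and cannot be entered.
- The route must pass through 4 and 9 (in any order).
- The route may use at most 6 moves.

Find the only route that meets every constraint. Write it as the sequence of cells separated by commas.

6, 5, 4, 7, 8, 9, 12

The budget equals the shortest possible length, so every move has to be on a shortest route through the required cells.
Route from 6: 2× left (reaching 4), down to 7, 2× right (reaching 9), down to 12 — 6 moves in all.
Check: all required cells visited; 6 ≤ 6 moves.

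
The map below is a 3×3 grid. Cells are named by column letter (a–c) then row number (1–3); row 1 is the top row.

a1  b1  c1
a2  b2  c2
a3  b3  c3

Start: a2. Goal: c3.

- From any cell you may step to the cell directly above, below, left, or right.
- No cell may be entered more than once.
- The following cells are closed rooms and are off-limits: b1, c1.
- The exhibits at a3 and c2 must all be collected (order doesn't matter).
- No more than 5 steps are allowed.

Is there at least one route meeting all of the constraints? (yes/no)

One route that works: a2 → a3 → b3 → b2 → c2 → c3.

yes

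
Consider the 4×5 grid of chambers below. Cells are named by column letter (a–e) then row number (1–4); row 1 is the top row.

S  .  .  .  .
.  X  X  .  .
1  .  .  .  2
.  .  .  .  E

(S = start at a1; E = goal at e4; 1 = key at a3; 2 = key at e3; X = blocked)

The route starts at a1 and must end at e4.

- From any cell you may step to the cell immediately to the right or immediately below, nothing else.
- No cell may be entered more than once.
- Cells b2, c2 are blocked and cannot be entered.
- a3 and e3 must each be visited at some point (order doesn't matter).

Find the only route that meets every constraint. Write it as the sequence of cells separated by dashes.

Moves only go right or down, so the column and row indices never decrease.
Route from a1: down 2 to a3, right 4 to e3, down 1 to e4 — 7 moves in all.
Check: all required cells visited.

a1 - a2 - a3 - b3 - c3 - d3 - e3 - e4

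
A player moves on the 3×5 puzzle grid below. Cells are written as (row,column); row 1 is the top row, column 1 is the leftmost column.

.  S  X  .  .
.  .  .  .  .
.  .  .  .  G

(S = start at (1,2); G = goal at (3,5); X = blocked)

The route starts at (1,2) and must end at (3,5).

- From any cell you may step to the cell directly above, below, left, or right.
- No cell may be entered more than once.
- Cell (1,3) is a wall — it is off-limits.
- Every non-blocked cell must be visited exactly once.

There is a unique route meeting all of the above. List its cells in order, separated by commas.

Need to visit all 14 open cells exactly once, starting at (1,2) and ending at (3,5).
Route from (1,2): left 1 to (1,1), down 2 to (3,1), right 1 to (3,2), up 1 to (2,2), right 1 to (2,3), down 1 to (3,3), right 1 to (3,4), up 2 to (1,4), right 1 to (1,5), down 2 to (3,5) — 13 moves in all.
Check: all 14 open cells covered.

(1,2), (1,1), (2,1), (3,1), (3,2), (2,2), (2,3), (3,3), (3,4), (2,4), (1,4), (1,5), (2,5), (3,5)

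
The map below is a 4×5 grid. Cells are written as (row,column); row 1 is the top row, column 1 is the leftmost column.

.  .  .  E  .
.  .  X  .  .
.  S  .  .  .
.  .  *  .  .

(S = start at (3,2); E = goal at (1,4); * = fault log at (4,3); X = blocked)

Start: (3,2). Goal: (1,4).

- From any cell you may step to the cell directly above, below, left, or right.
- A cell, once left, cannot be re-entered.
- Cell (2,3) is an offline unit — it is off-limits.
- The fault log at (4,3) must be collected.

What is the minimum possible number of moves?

Any route passes through (4,3) somewhere between (3,2) and (1,4). Summing Manhattan distances along the two legs ((3,2) → (4,3) → (1,4)) gives a lower bound of 2 + 4 = 6 moves.
A route of 6 moves achieves this: (3,2) → (4,2) → (4,3) → (3,3) → (3,4) → (2,4) → (1,4).
Since 6 matches the lower bound, it is optimal.

6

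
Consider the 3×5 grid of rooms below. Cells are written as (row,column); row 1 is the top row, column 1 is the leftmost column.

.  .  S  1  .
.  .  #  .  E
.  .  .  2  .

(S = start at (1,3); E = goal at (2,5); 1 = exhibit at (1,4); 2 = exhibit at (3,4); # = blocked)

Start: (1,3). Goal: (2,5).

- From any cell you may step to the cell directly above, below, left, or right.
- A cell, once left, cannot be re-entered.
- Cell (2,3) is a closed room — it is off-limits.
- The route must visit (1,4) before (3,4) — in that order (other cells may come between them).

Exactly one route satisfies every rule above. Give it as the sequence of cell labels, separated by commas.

(1,3), (1,4), (2,4), (3,4), (3,5), (2,5)

The waypoints must appear in the order (1,4), (3,4), with no cell reused.
Route from (1,3): right to (1,4), 2× down (reaching (3,4)), right to (3,5), up to (2,5) — 5 moves in all.
Check: order respected (1 at step 1, 2 at step 3).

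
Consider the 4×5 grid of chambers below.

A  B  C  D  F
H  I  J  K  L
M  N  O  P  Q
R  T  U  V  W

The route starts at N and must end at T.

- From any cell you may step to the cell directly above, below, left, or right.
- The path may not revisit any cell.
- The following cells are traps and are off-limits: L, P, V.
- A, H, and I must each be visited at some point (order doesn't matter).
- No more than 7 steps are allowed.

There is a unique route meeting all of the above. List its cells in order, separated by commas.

The 7-move cap with required stops at A, H, I leaves no slack for detours.
Route from N: 2× up (reaching B), left to A, 3× down (reaching R), right to T — 7 moves in all.
Check: all required cells visited; 7 ≤ 7 moves.

N, I, B, A, H, M, R, T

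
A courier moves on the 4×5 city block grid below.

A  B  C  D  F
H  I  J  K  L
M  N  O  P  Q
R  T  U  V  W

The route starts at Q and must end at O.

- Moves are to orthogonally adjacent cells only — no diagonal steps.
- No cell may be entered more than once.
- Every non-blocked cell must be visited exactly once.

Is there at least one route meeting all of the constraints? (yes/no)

no

Colour the cells like a checkerboard: each orthogonal step flips colour, so a Hamiltonian route alternates colours. Here there are 10 cells of one colour and 10 of the other, with start on the same colour as the goal — the counts and endpoints can't be arranged into an alternating sequence of length 20, so no Hamiltonian route exists.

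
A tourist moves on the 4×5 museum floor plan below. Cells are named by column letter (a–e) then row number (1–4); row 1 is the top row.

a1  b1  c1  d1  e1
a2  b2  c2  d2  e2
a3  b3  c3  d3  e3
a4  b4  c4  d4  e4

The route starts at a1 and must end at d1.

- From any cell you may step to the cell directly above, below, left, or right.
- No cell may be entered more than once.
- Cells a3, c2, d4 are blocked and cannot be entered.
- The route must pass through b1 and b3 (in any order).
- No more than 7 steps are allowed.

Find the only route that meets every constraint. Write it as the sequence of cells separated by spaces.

a1 b1 b2 b3 c3 d3 d2 d1

The 7-move cap with required stops at b1, b3 leaves no slack for detours.
Route from a1: right 1 to b1, down 2 to b3, right 2 to d3, up 2 to d1 — 7 moves in all.
Check: all required cells visited; 7 ≤ 7 moves.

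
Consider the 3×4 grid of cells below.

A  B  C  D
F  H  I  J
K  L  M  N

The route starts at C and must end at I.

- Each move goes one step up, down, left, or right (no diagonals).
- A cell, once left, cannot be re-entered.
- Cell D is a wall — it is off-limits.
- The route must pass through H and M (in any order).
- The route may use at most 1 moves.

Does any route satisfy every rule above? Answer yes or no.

Even ignoring the no-revisit rule, getting from C to I, taking the cheapest ordering C → M → H → I needs at least 2 + 2 + 1 = 5 moves (Manhattan distance per leg), which exceeds the 1-move limit.

no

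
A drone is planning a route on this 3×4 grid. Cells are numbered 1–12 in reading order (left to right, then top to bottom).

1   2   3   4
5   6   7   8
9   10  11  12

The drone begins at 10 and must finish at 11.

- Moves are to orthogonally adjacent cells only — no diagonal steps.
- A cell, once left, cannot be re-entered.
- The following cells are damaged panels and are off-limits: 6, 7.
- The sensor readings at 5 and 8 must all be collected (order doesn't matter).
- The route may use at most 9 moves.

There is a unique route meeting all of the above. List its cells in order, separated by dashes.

10 - 9 - 5 - 1 - 2 - 3 - 4 - 8 - 12 - 11

Any route must reach 5 and 8 and still end at 11 within 9 moves, so the order of the required stops is forced.
Route from 10: left 1 to 9, up 2 to 1, right 3 to 4, down 2 to 12, left 1 to 11 — 9 moves in all.
Check: all required cells visited; 9 ≤ 9 moves.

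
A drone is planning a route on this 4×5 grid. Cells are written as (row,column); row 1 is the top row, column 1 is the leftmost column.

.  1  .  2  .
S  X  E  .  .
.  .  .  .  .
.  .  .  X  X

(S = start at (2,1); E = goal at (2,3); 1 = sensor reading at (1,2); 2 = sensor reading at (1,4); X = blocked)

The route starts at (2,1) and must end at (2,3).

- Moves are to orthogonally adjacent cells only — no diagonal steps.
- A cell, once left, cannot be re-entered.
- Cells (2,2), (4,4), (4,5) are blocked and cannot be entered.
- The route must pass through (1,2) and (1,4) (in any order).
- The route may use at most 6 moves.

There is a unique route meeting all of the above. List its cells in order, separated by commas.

(2,1), (1,1), (1,2), (1,3), (1,4), (2,4), (2,3)

Any route must reach (1,2) and (1,4) and still end at (2,3) within 6 moves, so the order of the required stops is forced.
Route from (2,1): up to (1,1), 3× right (reaching (1,4)), down to (2,4), left to (2,3) — 6 moves in all.
Check: all required cells visited; 6 ≤ 6 moves.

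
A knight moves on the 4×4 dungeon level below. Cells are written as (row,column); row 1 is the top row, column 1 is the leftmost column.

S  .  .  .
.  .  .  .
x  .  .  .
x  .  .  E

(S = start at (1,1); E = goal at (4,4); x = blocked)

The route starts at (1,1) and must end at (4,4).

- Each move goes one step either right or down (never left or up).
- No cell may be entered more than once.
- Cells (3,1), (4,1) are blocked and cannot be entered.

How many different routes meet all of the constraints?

A right/down-only route from (1,1) to (4,4) makes exactly 3 down-moves and 3 right-moves in some order.
With no other constraints that would be C(6,3) = 20 routes.
Subtract routes through each blocked cell (inclusion–exclusion for overlaps): − through (3,1): 4 − through (4,1): 1 + through (3,1)&(4,1): 1 → 16.
That gives 16 routes.

16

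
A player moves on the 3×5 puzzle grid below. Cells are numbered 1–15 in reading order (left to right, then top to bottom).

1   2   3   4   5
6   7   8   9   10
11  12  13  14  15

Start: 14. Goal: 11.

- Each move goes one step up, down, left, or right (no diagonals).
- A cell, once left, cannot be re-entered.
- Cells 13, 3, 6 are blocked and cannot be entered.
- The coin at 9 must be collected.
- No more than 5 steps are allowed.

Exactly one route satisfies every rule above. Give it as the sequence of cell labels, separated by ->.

Any route must reach 9 and still end at 11 within 5 moves, so the order of the required stops is forced.
Route from 14: up 1 to 9, left 2 to 7, down 1 to 12, left 1 to 11 — 5 moves in all.
Check: all required cells visited; 5 ≤ 5 moves.

14 -> 9 -> 8 -> 7 -> 12 -> 11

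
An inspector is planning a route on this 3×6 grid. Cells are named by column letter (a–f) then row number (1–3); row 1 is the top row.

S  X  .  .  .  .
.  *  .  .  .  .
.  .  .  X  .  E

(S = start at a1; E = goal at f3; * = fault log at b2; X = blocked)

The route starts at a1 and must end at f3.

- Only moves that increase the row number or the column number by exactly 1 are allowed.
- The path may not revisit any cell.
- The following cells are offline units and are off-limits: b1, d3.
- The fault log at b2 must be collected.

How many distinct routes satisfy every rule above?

2

A right/down-only route from a1 to f3 makes exactly 2 down-moves and 5 right-moves in some order.
With no other constraints that would be C(7,2) = 21 routes.
Split at b2 and multiply the segment counts (each segment already excludes blocked cells): a1→b2: 1; b2→f3: 2; product = 2.
That gives 2 routes.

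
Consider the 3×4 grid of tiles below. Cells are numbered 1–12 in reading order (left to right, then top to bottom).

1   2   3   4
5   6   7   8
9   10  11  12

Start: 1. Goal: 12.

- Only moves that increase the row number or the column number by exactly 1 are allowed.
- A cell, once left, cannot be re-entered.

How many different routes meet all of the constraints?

10

A right/down-only route from 1 to 12 makes exactly 2 down-moves and 3 right-moves in some order.
With no other constraints that would be C(5,2) = 10 routes.
That gives 10 routes.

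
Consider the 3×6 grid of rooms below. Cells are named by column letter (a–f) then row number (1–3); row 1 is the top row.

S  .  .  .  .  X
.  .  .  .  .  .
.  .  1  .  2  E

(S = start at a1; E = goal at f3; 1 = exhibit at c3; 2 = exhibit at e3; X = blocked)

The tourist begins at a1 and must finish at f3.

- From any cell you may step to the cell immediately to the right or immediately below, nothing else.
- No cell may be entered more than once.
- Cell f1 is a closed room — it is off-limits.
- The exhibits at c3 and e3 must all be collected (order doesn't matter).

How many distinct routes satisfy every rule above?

A right/down-only route from a1 to f3 makes exactly 2 down-moves and 5 right-moves in some order.
With no other constraints that would be C(7,2) = 21 routes.
A monotone route can only reach the required cells in the order c3, e3, so split there and multiply the segment counts (each segment already excludes blocked cells): a1→c3: 6; c3→e3: 1; e3→f3: 1; product = 6.
That gives 6 routes.

6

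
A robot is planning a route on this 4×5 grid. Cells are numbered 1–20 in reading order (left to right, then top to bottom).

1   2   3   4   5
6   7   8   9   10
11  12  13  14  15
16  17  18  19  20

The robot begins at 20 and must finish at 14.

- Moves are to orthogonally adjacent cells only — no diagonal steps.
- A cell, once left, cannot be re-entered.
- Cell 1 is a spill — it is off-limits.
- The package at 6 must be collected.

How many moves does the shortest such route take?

10

Any route passes through 6 somewhere between 20 and 14. Summing Manhattan distances along the two legs (20 → 6 → 14) gives a lower bound of 6 + 4 = 10 moves.
A route of 10 moves achieves this: 20 → 15 → 10 → 9 → 8 → 7 → 6 → 11 → 12 → 13 → 14.
Since 10 matches the lower bound, it is optimal.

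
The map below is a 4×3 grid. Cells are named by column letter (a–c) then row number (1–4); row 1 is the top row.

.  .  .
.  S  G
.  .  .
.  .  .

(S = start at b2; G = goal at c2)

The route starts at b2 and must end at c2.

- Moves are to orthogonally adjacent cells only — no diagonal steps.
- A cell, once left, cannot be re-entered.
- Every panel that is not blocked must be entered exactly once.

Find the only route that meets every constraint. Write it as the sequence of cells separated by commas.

b2, b3, c3, c4, b4, a4, a3, a2, a1, b1, c1, c2

Need to visit all 12 open cells exactly once, starting at b2 and ending at c2.
Cell c1 has only two open neighbours (c2 and b1), so the path must pass straight through it: one of those is the cell it's entered from and the other is where it exits.
Route from b2: down to b3, right to c3, down to c4, 2× left (reaching a4), 3× up (reaching a1), 2× right (reaching c1), down to c2 — 11 moves in all.
Check: all 12 open cells covered.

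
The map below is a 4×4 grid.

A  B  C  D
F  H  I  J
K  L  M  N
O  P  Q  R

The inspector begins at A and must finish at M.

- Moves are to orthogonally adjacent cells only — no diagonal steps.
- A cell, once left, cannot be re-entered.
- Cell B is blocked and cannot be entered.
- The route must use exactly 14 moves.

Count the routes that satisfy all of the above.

Need simple routes of exactly 14 moves from A to M (Manhattan distance 4, so 5 moves are spent on a detour and 5 undoing it).
Enumerating: A F K O P L H I C D J N R Q M | A F K O P Q R N J D C I H L M | A F H L K O P Q R N J D C I M | A F H I C D J N R Q P O K L M.
That gives 4 routes.

4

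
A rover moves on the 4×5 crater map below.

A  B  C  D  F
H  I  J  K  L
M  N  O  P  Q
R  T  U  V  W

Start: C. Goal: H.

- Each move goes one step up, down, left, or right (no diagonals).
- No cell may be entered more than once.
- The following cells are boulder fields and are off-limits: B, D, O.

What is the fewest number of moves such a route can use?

The Manhattan distance from C to H is |1−2| + |3−1| = 3, so at least 3 moves are needed.
A route of 3 moves achieves this: C → J → I → H.
Since 3 matches the lower bound, it is optimal.

3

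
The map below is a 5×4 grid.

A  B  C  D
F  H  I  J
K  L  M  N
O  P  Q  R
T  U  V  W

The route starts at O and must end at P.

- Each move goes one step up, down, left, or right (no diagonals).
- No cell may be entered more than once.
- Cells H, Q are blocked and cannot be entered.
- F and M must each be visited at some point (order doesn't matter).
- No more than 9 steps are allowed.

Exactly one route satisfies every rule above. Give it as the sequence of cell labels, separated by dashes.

The budget equals the shortest possible length, so every move has to be on a shortest route through the required cells.
Route from O: up 3 to A, right 2 to C, down 2 to M, left 1 to L, down 1 to P — 9 moves in all.
Check: all required cells visited; 9 ≤ 9 moves.

O - K - F - A - B - C - I - M - L - P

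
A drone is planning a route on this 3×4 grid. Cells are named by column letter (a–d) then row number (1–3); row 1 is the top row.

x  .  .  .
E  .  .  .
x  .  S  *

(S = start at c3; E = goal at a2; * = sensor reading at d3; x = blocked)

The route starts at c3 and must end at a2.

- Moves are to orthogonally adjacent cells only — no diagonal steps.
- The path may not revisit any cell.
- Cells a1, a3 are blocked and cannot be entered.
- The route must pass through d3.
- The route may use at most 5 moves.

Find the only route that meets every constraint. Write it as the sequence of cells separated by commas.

Any route must reach d3 and still end at a2 within 5 moves, so the order of the required stops is forced.
Route from c3: right to d3, up to d2, 3× left (reaching a2) — 5 moves in all.
Check: all required cells visited; 5 ≤ 5 moves.

c3, d3, d2, c2, b2, a2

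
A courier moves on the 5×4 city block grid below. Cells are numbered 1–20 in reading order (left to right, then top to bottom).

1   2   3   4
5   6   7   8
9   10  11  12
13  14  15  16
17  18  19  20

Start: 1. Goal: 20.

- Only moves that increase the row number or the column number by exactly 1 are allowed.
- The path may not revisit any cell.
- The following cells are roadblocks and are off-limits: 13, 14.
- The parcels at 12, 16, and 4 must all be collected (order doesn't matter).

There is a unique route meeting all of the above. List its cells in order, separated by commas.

1, 2, 3, 4, 8, 12, 16, 20

Moves only go right or down, so the column and row indices never decrease.
Route from 1: right 3 to 4, down 4 to 20 — 7 moves in all.
Check: all required cells visited.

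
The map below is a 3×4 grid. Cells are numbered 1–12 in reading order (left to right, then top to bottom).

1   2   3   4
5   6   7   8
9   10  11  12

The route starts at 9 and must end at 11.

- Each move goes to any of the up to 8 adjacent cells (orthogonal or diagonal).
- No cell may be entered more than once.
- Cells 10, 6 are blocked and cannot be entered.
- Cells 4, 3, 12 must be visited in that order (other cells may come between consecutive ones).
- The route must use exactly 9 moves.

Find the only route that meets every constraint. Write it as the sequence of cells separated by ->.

The waypoints must appear in the order 4, 3, 12, with no cell reused.
Route from 9: 2× up (reaching 1), right to 2, down-right to 7, up-right to 4, left to 3, down-right to 8, down to 12, left to 11 — 9 moves in all.
Check: order respected (4 at step 5, 3 at step 6, 12 at step 8); 9 moves as required.

9 -> 5 -> 1 -> 2 -> 7 -> 4 -> 3 -> 8 -> 12 -> 11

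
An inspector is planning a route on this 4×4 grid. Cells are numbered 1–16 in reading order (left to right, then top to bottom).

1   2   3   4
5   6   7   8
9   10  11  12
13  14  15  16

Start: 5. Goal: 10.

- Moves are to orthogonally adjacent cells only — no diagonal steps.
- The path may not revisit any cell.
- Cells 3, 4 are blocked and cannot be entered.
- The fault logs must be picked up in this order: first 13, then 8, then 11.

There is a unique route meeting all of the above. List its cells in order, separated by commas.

5, 9, 13, 14, 15, 16, 12, 8, 7, 11, 10

The waypoints must appear in the order 13, 8, 11, with no cell reused.
Route from 5: 2× down (reaching 13), 3× right (reaching 16), 2× up (reaching 8), left to 7, down to 11, left to 10 — 10 moves in all.
Check: order respected (13 at step 2, 8 at step 7, 11 at step 9).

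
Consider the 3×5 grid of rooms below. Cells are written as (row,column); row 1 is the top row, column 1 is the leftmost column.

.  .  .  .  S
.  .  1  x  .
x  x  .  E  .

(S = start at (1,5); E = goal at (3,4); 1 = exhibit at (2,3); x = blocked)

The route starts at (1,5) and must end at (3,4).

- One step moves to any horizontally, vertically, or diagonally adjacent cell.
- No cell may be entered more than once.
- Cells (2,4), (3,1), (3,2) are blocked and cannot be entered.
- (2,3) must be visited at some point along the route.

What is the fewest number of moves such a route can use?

Any route passes through (2,3) somewhere between (1,5) and (3,4). Summing Chebyshev distances along the two legs ((1,5) → (2,3) → (3,4)) gives a lower bound of 2 + 1 = 3 moves.
A route of 3 moves achieves this: (1,5) → (1,4) → (2,3) → (3,4).
Since 3 matches the lower bound, it is optimal.

3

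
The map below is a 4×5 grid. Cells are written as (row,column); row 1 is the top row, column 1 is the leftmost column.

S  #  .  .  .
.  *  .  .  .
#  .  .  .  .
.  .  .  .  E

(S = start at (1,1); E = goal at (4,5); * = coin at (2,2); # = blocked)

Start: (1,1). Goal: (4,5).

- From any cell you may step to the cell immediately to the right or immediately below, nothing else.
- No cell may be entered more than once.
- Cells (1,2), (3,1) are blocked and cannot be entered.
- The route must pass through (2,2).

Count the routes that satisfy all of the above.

A right/down-only route from (1,1) to (4,5) makes exactly 3 down-moves and 4 right-moves in some order.
With no other constraints that would be C(7,3) = 35 routes.
Split at (2,2) and multiply the segment counts (each segment already excludes blocked cells): (1,1)→(2,2): 1; (2,2)→(4,5): 10; product = 10.
That gives 10 routes.

10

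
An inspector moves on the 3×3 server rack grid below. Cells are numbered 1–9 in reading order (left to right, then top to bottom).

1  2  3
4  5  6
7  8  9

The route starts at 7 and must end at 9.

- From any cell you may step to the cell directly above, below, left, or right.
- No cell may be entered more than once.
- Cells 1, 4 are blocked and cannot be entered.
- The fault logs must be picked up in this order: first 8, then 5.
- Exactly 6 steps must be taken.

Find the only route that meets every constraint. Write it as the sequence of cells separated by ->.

7 -> 8 -> 5 -> 2 -> 3 -> 6 -> 9

The waypoints must appear in the order 8, 5, with no cell reused.
Route from 7: right to 8, 2× up (reaching 2), right to 3, 2× down (reaching 9) — 6 moves in all.
Check: order respected (8 at step 1, 5 at step 2); 6 moves as required.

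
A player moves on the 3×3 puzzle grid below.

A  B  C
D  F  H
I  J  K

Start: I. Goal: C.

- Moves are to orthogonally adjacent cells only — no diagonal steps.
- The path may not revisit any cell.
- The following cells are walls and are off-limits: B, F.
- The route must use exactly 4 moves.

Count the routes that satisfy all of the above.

1

Need simple routes of exactly 4 moves from I to C (Manhattan distance 4, so 0 moves are spent on a detour and 0 undoing it).
Enumerating: I J K H C.
That gives 1 route.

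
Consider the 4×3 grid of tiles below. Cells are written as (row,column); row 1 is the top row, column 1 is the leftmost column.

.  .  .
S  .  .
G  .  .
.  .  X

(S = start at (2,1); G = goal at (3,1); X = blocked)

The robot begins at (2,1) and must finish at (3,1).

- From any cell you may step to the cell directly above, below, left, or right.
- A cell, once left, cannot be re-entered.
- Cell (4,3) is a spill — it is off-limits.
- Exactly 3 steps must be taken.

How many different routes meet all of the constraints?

1

Need simple routes of exactly 3 moves from (2,1) to (3,1) (Manhattan distance 1, so 1 moves are spent on a detour and 1 undoing it).
Enumerating: (2,1) (2,2) (3,2) (3,1).
That gives 1 route.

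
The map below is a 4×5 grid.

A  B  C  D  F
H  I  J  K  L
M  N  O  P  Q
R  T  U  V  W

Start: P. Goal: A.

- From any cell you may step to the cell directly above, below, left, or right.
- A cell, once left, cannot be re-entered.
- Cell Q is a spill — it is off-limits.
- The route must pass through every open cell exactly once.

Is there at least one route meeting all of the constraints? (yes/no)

Cell W has only one open neighbour but is neither the start nor the goal, so a Hamiltonian route would have to both enter and leave it through the same neighbour — impossible without revisiting.

no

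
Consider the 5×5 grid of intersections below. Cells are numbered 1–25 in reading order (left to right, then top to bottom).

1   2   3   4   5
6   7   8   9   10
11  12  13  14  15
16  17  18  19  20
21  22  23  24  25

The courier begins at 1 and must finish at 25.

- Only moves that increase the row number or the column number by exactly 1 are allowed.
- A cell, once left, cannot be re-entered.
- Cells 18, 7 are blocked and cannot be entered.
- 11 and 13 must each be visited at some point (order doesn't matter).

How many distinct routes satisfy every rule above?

3

A right/down-only route from 1 to 25 makes exactly 4 down-moves and 4 right-moves in some order.
With no other constraints that would be C(8,4) = 70 routes.
A monotone route can only reach the required cells in the order 11, 13, so split there and multiply the segment counts (each segment already excludes blocked cells): 1→11: 1; 11→13: 1; 13→25: 3; product = 3.
That gives 3 routes.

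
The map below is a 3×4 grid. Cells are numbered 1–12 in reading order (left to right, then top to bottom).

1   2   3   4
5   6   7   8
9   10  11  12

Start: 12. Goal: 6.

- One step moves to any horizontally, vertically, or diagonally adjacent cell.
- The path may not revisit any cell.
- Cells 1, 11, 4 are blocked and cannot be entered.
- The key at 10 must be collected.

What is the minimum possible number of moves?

Any route passes through 10 somewhere between 12 and 6. Summing Chebyshev distances along the two legs (12 → 10 → 6) gives a lower bound of 2 + 1 = 3 moves.
A route of 3 moves achieves this: 12 → 7 → 10 → 6.
Since 3 matches the lower bound, it is optimal.

3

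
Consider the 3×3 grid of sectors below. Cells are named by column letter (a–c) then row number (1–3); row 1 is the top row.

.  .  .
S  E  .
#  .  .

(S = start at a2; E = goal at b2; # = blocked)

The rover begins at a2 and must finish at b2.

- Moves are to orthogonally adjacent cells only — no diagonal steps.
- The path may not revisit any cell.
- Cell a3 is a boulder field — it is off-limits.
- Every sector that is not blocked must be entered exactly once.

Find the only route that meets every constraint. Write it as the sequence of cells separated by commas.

a2, a1, b1, c1, c2, c3, b3, b2

Need to visit all 8 open cells exactly once, starting at a2 and ending at b2.
Cell c3 has only two open neighbours (c2 and b3), so the path must pass straight through it: one of those is the cell it's entered from and the other is where it exits.
Route from a2: up 1 to a1, right 2 to c1, down 2 to c3, left 1 to b3, up 1 to b2 — 7 moves in all.
Check: all 8 open cells covered.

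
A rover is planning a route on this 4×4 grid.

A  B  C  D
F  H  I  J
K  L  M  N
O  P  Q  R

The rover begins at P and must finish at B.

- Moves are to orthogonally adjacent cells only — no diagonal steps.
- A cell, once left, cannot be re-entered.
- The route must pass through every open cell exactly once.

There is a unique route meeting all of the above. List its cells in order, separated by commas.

P, O, K, L, M, Q, R, N, J, D, C, I, H, F, A, B

Need to visit all 16 open cells exactly once, starting at P and ending at B.
Cell D has only two open neighbours (J and C), so the path must pass straight through it: one of those is the cell it's entered from and the other is where it exits.
Route from P: left 1 to O, up 1 to K, right 2 to M, down 1 to Q, right 1 to R, up 3 to D, left 1 to C, down 1 to I, left 2 to F, up 1 to A, right 1 to B — 15 moves in all.
Check: all 16 open cells covered.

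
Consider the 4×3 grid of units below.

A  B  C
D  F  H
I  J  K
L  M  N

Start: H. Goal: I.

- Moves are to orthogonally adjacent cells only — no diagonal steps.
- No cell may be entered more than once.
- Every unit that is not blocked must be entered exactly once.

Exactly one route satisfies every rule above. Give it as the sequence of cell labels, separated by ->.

H -> C -> B -> A -> D -> F -> J -> K -> N -> M -> L -> I

Need to visit all 12 open cells exactly once, starting at H and ending at I.
Route from H: up to C, 2× left (reaching A), down to D, right to F, down to J, right to K, down to N, 2× left (reaching L), up to I — 11 moves in all.
Check: all 12 open cells covered.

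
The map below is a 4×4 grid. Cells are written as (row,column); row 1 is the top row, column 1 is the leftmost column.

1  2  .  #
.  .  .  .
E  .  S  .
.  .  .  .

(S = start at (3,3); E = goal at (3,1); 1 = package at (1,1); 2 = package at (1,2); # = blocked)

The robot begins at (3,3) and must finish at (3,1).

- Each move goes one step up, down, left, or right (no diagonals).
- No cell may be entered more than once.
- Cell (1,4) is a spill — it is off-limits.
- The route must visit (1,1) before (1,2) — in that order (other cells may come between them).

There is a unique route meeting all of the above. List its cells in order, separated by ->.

(3,3) -> (3,2) -> (2,2) -> (2,1) -> (1,1) -> (1,2) -> (1,3) -> (2,3) -> (2,4) -> (3,4) -> (4,4) -> (4,3) -> (4,2) -> (4,1) -> (3,1)

The waypoints must appear in the order (1,1), (1,2), with no cell reused.
Route from (3,3): left 1 to (3,2), up 1 to (2,2), left 1 to (2,1), up 1 to (1,1), right 2 to (1,3), down 1 to (2,3), right 1 to (2,4), down 2 to (4,4), left 3 to (4,1), up 1 to (3,1) — 14 moves in all.
Check: order respected (1 at step 4, 2 at step 5).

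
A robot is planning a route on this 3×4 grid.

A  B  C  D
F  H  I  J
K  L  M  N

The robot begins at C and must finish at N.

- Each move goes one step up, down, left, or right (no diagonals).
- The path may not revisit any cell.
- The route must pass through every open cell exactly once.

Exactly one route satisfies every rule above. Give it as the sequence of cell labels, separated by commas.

C, D, J, I, H, B, A, F, K, L, M, N

Need to visit all 12 open cells exactly once, starting at C and ending at N.
Cell K has only two open neighbours (F and L), so the path must pass straight through it: one of those is the cell it's entered from and the other is where it exits.
Route from C: right to D, down to J, 2× left (reaching H), up to B, left to A, 2× down (reaching K), 3× right (reaching N) — 11 moves in all.
Check: all 12 open cells covered.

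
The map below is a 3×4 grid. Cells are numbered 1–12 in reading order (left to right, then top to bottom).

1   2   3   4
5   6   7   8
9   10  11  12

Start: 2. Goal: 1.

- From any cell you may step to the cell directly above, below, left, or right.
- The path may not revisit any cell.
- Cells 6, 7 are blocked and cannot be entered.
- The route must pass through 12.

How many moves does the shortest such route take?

9

Any route passes through 12 somewhere between 2 and 1. Summing Manhattan distances along the two legs (2 → 12 → 1) gives a lower bound of 4 + 5 = 9 moves.
A route of 9 moves achieves this: 2 → 3 → 4 → 8 → 12 → 11 → 10 → 9 → 5 → 1.
Since 9 matches the lower bound, it is optimal.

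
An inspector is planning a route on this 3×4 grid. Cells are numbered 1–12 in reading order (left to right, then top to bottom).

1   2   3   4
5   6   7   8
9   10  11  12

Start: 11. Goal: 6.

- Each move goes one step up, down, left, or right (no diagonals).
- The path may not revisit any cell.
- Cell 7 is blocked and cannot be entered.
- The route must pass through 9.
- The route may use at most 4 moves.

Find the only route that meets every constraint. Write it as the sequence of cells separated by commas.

The budget equals the shortest possible length, so every move has to be on a shortest route through the required cells.
Route from 11: left 2 to 9, up 1 to 5, right 1 to 6 — 4 moves in all.
Check: all required cells visited; 4 ≤ 4 moves.

11, 10, 9, 5, 6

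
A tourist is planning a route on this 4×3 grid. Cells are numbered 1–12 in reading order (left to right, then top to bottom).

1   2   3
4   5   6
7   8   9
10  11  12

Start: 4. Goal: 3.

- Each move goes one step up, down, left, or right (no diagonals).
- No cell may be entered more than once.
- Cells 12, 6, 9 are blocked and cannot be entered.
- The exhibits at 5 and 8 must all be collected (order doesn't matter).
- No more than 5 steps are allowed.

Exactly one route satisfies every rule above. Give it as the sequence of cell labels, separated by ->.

4 -> 7 -> 8 -> 5 -> 2 -> 3

Any route must reach 5 and 8 and still end at 3 within 5 moves, so the order of the required stops is forced.
Route from 4: down 1 to 7, right 1 to 8, up 2 to 2, right 1 to 3 — 5 moves in all.
Check: all required cells visited; 5 ≤ 5 moves.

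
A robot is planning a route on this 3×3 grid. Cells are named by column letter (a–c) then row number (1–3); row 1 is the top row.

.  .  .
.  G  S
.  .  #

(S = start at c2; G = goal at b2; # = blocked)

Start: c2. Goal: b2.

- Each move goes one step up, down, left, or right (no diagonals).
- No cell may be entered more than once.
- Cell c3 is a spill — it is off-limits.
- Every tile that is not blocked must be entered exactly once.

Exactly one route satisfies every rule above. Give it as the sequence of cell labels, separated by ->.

c2 -> c1 -> b1 -> a1 -> a2 -> a3 -> b3 -> b2

Need to visit all 8 open cells exactly once, starting at c2 and ending at b2.
Cell a3 has only two open neighbours (a2 and b3), so the path must pass straight through it: one of those is the cell it's entered from and the other is where it exits.
Route from c2: up 1 to c1, left 2 to a1, down 2 to a3, right 1 to b3, up 1 to b2 — 7 moves in all.
Check: all 8 open cells covered.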